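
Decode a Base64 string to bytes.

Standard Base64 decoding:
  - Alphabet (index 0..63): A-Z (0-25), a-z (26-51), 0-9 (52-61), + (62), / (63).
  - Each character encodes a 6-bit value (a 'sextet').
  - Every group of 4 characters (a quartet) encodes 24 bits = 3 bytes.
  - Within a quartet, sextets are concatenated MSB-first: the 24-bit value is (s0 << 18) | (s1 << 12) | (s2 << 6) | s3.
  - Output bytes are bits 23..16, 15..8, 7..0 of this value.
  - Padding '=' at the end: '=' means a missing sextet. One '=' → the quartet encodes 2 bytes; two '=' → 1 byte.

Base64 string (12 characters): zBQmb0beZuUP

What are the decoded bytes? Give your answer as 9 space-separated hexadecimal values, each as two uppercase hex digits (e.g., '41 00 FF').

Answer: CC 14 26 6F 46 DE 66 E5 0F

Derivation:
After char 0 ('z'=51): chars_in_quartet=1 acc=0x33 bytes_emitted=0
After char 1 ('B'=1): chars_in_quartet=2 acc=0xCC1 bytes_emitted=0
After char 2 ('Q'=16): chars_in_quartet=3 acc=0x33050 bytes_emitted=0
After char 3 ('m'=38): chars_in_quartet=4 acc=0xCC1426 -> emit CC 14 26, reset; bytes_emitted=3
After char 4 ('b'=27): chars_in_quartet=1 acc=0x1B bytes_emitted=3
After char 5 ('0'=52): chars_in_quartet=2 acc=0x6F4 bytes_emitted=3
After char 6 ('b'=27): chars_in_quartet=3 acc=0x1BD1B bytes_emitted=3
After char 7 ('e'=30): chars_in_quartet=4 acc=0x6F46DE -> emit 6F 46 DE, reset; bytes_emitted=6
After char 8 ('Z'=25): chars_in_quartet=1 acc=0x19 bytes_emitted=6
After char 9 ('u'=46): chars_in_quartet=2 acc=0x66E bytes_emitted=6
After char 10 ('U'=20): chars_in_quartet=3 acc=0x19B94 bytes_emitted=6
After char 11 ('P'=15): chars_in_quartet=4 acc=0x66E50F -> emit 66 E5 0F, reset; bytes_emitted=9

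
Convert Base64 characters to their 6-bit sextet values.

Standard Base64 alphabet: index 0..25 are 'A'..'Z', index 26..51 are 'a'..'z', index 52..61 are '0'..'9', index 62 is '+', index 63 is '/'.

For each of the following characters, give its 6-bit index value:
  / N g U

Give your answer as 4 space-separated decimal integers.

Answer: 63 13 32 20

Derivation:
'/': index 63
'N': A..Z range, ord('N') − ord('A') = 13
'g': a..z range, 26 + ord('g') − ord('a') = 32
'U': A..Z range, ord('U') − ord('A') = 20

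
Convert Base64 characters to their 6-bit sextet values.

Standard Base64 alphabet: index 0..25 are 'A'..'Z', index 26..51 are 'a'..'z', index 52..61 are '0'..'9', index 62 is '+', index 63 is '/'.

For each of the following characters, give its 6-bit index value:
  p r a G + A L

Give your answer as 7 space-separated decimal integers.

'p': a..z range, 26 + ord('p') − ord('a') = 41
'r': a..z range, 26 + ord('r') − ord('a') = 43
'a': a..z range, 26 + ord('a') − ord('a') = 26
'G': A..Z range, ord('G') − ord('A') = 6
'+': index 62
'A': A..Z range, ord('A') − ord('A') = 0
'L': A..Z range, ord('L') − ord('A') = 11

Answer: 41 43 26 6 62 0 11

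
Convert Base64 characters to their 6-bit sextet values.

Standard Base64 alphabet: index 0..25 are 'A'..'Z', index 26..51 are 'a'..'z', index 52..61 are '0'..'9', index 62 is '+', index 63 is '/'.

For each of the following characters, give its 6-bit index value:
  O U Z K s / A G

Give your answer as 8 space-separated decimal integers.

Answer: 14 20 25 10 44 63 0 6

Derivation:
'O': A..Z range, ord('O') − ord('A') = 14
'U': A..Z range, ord('U') − ord('A') = 20
'Z': A..Z range, ord('Z') − ord('A') = 25
'K': A..Z range, ord('K') − ord('A') = 10
's': a..z range, 26 + ord('s') − ord('a') = 44
'/': index 63
'A': A..Z range, ord('A') − ord('A') = 0
'G': A..Z range, ord('G') − ord('A') = 6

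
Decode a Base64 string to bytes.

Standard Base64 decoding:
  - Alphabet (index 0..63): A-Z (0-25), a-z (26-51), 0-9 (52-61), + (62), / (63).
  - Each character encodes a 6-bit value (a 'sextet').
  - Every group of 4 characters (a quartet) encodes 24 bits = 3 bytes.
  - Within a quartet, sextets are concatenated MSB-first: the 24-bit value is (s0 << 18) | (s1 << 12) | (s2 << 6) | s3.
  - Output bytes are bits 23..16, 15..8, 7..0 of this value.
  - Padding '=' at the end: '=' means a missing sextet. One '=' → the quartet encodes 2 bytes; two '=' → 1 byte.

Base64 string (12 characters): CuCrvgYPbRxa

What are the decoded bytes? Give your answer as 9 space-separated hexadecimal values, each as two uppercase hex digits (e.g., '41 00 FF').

Answer: 0A E0 AB BE 06 0F 6D 1C 5A

Derivation:
After char 0 ('C'=2): chars_in_quartet=1 acc=0x2 bytes_emitted=0
After char 1 ('u'=46): chars_in_quartet=2 acc=0xAE bytes_emitted=0
After char 2 ('C'=2): chars_in_quartet=3 acc=0x2B82 bytes_emitted=0
After char 3 ('r'=43): chars_in_quartet=4 acc=0xAE0AB -> emit 0A E0 AB, reset; bytes_emitted=3
After char 4 ('v'=47): chars_in_quartet=1 acc=0x2F bytes_emitted=3
After char 5 ('g'=32): chars_in_quartet=2 acc=0xBE0 bytes_emitted=3
After char 6 ('Y'=24): chars_in_quartet=3 acc=0x2F818 bytes_emitted=3
After char 7 ('P'=15): chars_in_quartet=4 acc=0xBE060F -> emit BE 06 0F, reset; bytes_emitted=6
After char 8 ('b'=27): chars_in_quartet=1 acc=0x1B bytes_emitted=6
After char 9 ('R'=17): chars_in_quartet=2 acc=0x6D1 bytes_emitted=6
After char 10 ('x'=49): chars_in_quartet=3 acc=0x1B471 bytes_emitted=6
After char 11 ('a'=26): chars_in_quartet=4 acc=0x6D1C5A -> emit 6D 1C 5A, reset; bytes_emitted=9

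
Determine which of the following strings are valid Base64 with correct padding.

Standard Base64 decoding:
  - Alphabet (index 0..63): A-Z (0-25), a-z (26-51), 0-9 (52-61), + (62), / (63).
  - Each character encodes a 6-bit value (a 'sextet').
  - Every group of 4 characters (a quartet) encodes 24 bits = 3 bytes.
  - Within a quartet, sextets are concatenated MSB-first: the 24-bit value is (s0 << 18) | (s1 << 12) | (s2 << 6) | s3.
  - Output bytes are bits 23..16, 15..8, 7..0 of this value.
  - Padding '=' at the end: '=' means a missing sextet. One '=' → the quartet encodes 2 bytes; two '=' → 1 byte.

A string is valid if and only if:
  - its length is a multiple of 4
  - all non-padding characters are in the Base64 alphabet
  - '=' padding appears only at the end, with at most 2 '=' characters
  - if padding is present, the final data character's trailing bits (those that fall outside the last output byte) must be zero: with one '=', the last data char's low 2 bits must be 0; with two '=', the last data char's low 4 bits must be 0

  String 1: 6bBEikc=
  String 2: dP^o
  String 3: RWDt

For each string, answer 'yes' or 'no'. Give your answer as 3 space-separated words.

String 1: '6bBEikc=' → valid
String 2: 'dP^o' → invalid (bad char(s): ['^'])
String 3: 'RWDt' → valid

Answer: yes no yes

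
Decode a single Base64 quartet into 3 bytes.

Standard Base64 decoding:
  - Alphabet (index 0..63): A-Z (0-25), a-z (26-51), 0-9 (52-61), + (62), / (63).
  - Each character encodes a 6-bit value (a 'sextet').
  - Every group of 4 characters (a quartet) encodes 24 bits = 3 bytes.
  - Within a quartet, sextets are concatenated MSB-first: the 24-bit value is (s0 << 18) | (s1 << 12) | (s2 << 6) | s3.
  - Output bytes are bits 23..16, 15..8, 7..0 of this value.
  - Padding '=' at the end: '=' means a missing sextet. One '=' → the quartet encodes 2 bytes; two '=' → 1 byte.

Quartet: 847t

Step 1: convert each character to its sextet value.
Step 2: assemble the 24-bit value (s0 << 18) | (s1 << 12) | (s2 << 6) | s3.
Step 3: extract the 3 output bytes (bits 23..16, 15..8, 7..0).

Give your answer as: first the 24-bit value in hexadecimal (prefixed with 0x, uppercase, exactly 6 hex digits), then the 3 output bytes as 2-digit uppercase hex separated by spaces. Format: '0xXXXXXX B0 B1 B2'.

Answer: 0xF38EED F3 8E ED

Derivation:
Sextets: 8=60, 4=56, 7=59, t=45
24-bit: (60<<18) | (56<<12) | (59<<6) | 45
      = 0xF00000 | 0x038000 | 0x000EC0 | 0x00002D
      = 0xF38EED
Bytes: (v>>16)&0xFF=F3, (v>>8)&0xFF=8E, v&0xFF=ED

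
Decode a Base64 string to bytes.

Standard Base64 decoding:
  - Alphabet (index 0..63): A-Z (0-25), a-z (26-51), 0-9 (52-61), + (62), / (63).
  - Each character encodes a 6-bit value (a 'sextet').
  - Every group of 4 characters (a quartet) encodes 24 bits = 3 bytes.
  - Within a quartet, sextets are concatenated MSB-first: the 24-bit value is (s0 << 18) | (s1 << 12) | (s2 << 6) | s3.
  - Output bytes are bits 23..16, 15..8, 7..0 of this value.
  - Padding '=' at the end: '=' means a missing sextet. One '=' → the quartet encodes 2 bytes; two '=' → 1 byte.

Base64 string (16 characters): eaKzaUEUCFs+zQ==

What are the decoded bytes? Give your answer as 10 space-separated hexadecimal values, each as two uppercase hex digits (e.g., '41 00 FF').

Answer: 79 A2 B3 69 41 14 08 5B 3E CD

Derivation:
After char 0 ('e'=30): chars_in_quartet=1 acc=0x1E bytes_emitted=0
After char 1 ('a'=26): chars_in_quartet=2 acc=0x79A bytes_emitted=0
After char 2 ('K'=10): chars_in_quartet=3 acc=0x1E68A bytes_emitted=0
After char 3 ('z'=51): chars_in_quartet=4 acc=0x79A2B3 -> emit 79 A2 B3, reset; bytes_emitted=3
After char 4 ('a'=26): chars_in_quartet=1 acc=0x1A bytes_emitted=3
After char 5 ('U'=20): chars_in_quartet=2 acc=0x694 bytes_emitted=3
After char 6 ('E'=4): chars_in_quartet=3 acc=0x1A504 bytes_emitted=3
After char 7 ('U'=20): chars_in_quartet=4 acc=0x694114 -> emit 69 41 14, reset; bytes_emitted=6
After char 8 ('C'=2): chars_in_quartet=1 acc=0x2 bytes_emitted=6
After char 9 ('F'=5): chars_in_quartet=2 acc=0x85 bytes_emitted=6
After char 10 ('s'=44): chars_in_quartet=3 acc=0x216C bytes_emitted=6
After char 11 ('+'=62): chars_in_quartet=4 acc=0x85B3E -> emit 08 5B 3E, reset; bytes_emitted=9
After char 12 ('z'=51): chars_in_quartet=1 acc=0x33 bytes_emitted=9
After char 13 ('Q'=16): chars_in_quartet=2 acc=0xCD0 bytes_emitted=9
Padding '==': partial quartet acc=0xCD0 -> emit CD; bytes_emitted=10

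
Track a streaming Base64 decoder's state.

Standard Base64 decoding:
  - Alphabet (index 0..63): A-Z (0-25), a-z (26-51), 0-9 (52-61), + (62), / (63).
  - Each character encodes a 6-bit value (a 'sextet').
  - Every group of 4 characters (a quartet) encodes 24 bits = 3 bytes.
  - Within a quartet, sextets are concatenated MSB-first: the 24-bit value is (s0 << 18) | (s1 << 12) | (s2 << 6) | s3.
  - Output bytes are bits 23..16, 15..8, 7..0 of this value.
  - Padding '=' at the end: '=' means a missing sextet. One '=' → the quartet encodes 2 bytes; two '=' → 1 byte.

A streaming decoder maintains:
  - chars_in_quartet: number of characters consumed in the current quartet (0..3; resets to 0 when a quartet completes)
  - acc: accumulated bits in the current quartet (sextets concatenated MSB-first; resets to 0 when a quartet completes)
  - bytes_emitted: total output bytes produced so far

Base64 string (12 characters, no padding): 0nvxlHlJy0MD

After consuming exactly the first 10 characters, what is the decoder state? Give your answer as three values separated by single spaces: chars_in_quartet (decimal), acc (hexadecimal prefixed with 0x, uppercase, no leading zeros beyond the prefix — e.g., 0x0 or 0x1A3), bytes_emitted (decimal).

After char 0 ('0'=52): chars_in_quartet=1 acc=0x34 bytes_emitted=0
After char 1 ('n'=39): chars_in_quartet=2 acc=0xD27 bytes_emitted=0
After char 2 ('v'=47): chars_in_quartet=3 acc=0x349EF bytes_emitted=0
After char 3 ('x'=49): chars_in_quartet=4 acc=0xD27BF1 -> emit D2 7B F1, reset; bytes_emitted=3
After char 4 ('l'=37): chars_in_quartet=1 acc=0x25 bytes_emitted=3
After char 5 ('H'=7): chars_in_quartet=2 acc=0x947 bytes_emitted=3
After char 6 ('l'=37): chars_in_quartet=3 acc=0x251E5 bytes_emitted=3
After char 7 ('J'=9): chars_in_quartet=4 acc=0x947949 -> emit 94 79 49, reset; bytes_emitted=6
After char 8 ('y'=50): chars_in_quartet=1 acc=0x32 bytes_emitted=6
After char 9 ('0'=52): chars_in_quartet=2 acc=0xCB4 bytes_emitted=6

Answer: 2 0xCB4 6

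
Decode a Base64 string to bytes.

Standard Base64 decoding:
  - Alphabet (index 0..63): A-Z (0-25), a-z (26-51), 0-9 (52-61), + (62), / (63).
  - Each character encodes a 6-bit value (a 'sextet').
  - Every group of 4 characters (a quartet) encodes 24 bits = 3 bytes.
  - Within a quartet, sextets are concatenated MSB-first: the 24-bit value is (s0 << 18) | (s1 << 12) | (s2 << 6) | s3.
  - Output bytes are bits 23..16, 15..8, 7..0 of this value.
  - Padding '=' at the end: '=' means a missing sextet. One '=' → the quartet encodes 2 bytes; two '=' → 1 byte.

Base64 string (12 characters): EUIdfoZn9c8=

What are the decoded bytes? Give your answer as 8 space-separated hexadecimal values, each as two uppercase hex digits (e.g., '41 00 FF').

After char 0 ('E'=4): chars_in_quartet=1 acc=0x4 bytes_emitted=0
After char 1 ('U'=20): chars_in_quartet=2 acc=0x114 bytes_emitted=0
After char 2 ('I'=8): chars_in_quartet=3 acc=0x4508 bytes_emitted=0
After char 3 ('d'=29): chars_in_quartet=4 acc=0x11421D -> emit 11 42 1D, reset; bytes_emitted=3
After char 4 ('f'=31): chars_in_quartet=1 acc=0x1F bytes_emitted=3
After char 5 ('o'=40): chars_in_quartet=2 acc=0x7E8 bytes_emitted=3
After char 6 ('Z'=25): chars_in_quartet=3 acc=0x1FA19 bytes_emitted=3
After char 7 ('n'=39): chars_in_quartet=4 acc=0x7E8667 -> emit 7E 86 67, reset; bytes_emitted=6
After char 8 ('9'=61): chars_in_quartet=1 acc=0x3D bytes_emitted=6
After char 9 ('c'=28): chars_in_quartet=2 acc=0xF5C bytes_emitted=6
After char 10 ('8'=60): chars_in_quartet=3 acc=0x3D73C bytes_emitted=6
Padding '=': partial quartet acc=0x3D73C -> emit F5 CF; bytes_emitted=8

Answer: 11 42 1D 7E 86 67 F5 CF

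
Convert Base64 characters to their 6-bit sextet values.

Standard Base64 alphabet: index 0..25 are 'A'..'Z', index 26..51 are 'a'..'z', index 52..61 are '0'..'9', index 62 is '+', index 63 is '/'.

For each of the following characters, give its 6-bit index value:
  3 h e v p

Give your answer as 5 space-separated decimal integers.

'3': 0..9 range, 52 + ord('3') − ord('0') = 55
'h': a..z range, 26 + ord('h') − ord('a') = 33
'e': a..z range, 26 + ord('e') − ord('a') = 30
'v': a..z range, 26 + ord('v') − ord('a') = 47
'p': a..z range, 26 + ord('p') − ord('a') = 41

Answer: 55 33 30 47 41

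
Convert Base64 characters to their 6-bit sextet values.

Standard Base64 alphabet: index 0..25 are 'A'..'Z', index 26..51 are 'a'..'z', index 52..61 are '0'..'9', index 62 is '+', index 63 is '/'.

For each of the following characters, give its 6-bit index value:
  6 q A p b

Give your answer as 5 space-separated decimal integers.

Answer: 58 42 0 41 27

Derivation:
'6': 0..9 range, 52 + ord('6') − ord('0') = 58
'q': a..z range, 26 + ord('q') − ord('a') = 42
'A': A..Z range, ord('A') − ord('A') = 0
'p': a..z range, 26 + ord('p') − ord('a') = 41
'b': a..z range, 26 + ord('b') − ord('a') = 27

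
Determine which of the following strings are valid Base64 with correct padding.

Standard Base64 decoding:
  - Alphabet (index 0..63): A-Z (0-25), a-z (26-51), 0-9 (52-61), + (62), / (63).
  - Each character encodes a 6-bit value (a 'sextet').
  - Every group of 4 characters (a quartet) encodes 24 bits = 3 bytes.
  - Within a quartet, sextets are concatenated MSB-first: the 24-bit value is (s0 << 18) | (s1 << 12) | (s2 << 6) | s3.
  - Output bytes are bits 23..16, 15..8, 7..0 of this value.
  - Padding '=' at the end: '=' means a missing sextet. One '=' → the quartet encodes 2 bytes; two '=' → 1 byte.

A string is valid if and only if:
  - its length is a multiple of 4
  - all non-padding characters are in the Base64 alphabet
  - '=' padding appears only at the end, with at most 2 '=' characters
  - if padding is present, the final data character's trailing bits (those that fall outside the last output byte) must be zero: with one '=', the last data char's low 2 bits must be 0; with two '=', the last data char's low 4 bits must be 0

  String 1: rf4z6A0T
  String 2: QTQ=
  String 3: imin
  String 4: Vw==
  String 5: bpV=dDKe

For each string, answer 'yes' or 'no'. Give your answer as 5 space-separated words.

String 1: 'rf4z6A0T' → valid
String 2: 'QTQ=' → valid
String 3: 'imin' → valid
String 4: 'Vw==' → valid
String 5: 'bpV=dDKe' → invalid (bad char(s): ['=']; '=' in middle)

Answer: yes yes yes yes no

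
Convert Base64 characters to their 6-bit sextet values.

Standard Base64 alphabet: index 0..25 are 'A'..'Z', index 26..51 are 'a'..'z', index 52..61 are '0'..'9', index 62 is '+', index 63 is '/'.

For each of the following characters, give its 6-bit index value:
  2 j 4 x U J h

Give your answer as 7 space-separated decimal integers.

'2': 0..9 range, 52 + ord('2') − ord('0') = 54
'j': a..z range, 26 + ord('j') − ord('a') = 35
'4': 0..9 range, 52 + ord('4') − ord('0') = 56
'x': a..z range, 26 + ord('x') − ord('a') = 49
'U': A..Z range, ord('U') − ord('A') = 20
'J': A..Z range, ord('J') − ord('A') = 9
'h': a..z range, 26 + ord('h') − ord('a') = 33

Answer: 54 35 56 49 20 9 33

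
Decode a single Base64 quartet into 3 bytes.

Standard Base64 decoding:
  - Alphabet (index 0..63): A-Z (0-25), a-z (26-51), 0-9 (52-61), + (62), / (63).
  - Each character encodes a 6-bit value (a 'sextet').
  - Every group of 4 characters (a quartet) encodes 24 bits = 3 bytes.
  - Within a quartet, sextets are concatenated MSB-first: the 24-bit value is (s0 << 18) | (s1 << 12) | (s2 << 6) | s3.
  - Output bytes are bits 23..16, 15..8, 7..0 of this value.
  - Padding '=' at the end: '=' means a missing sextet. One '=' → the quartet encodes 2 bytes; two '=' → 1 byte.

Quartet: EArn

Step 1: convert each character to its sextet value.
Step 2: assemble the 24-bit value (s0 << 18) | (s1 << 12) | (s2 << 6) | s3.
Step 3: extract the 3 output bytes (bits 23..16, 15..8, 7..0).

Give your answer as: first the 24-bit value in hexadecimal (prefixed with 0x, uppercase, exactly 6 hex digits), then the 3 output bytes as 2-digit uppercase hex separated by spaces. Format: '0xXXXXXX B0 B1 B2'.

Sextets: E=4, A=0, r=43, n=39
24-bit: (4<<18) | (0<<12) | (43<<6) | 39
      = 0x100000 | 0x000000 | 0x000AC0 | 0x000027
      = 0x100AE7
Bytes: (v>>16)&0xFF=10, (v>>8)&0xFF=0A, v&0xFF=E7

Answer: 0x100AE7 10 0A E7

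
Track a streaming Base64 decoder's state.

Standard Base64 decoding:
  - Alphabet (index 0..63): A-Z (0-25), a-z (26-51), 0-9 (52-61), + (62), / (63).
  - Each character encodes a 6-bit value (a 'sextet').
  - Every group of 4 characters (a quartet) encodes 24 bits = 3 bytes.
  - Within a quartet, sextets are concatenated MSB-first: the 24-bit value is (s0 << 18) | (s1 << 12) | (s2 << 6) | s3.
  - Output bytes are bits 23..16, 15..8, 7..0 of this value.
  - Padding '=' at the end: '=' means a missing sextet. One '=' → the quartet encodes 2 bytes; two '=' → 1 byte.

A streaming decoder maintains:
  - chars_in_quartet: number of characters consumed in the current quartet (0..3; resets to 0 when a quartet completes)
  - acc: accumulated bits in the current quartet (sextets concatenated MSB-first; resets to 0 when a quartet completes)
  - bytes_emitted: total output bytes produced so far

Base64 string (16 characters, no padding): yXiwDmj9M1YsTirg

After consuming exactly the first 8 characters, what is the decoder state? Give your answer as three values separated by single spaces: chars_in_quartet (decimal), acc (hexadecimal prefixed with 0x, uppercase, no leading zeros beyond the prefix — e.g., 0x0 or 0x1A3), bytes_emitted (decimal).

After char 0 ('y'=50): chars_in_quartet=1 acc=0x32 bytes_emitted=0
After char 1 ('X'=23): chars_in_quartet=2 acc=0xC97 bytes_emitted=0
After char 2 ('i'=34): chars_in_quartet=3 acc=0x325E2 bytes_emitted=0
After char 3 ('w'=48): chars_in_quartet=4 acc=0xC978B0 -> emit C9 78 B0, reset; bytes_emitted=3
After char 4 ('D'=3): chars_in_quartet=1 acc=0x3 bytes_emitted=3
After char 5 ('m'=38): chars_in_quartet=2 acc=0xE6 bytes_emitted=3
After char 6 ('j'=35): chars_in_quartet=3 acc=0x39A3 bytes_emitted=3
After char 7 ('9'=61): chars_in_quartet=4 acc=0xE68FD -> emit 0E 68 FD, reset; bytes_emitted=6

Answer: 0 0x0 6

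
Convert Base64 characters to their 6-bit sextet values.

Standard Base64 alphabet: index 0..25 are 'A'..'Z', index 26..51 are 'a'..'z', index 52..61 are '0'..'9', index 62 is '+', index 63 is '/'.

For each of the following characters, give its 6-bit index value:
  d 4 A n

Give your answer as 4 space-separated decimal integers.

'd': a..z range, 26 + ord('d') − ord('a') = 29
'4': 0..9 range, 52 + ord('4') − ord('0') = 56
'A': A..Z range, ord('A') − ord('A') = 0
'n': a..z range, 26 + ord('n') − ord('a') = 39

Answer: 29 56 0 39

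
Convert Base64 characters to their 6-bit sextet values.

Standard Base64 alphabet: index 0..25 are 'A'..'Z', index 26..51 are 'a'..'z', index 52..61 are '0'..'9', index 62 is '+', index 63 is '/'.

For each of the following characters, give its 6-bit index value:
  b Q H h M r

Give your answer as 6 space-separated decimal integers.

Answer: 27 16 7 33 12 43

Derivation:
'b': a..z range, 26 + ord('b') − ord('a') = 27
'Q': A..Z range, ord('Q') − ord('A') = 16
'H': A..Z range, ord('H') − ord('A') = 7
'h': a..z range, 26 + ord('h') − ord('a') = 33
'M': A..Z range, ord('M') − ord('A') = 12
'r': a..z range, 26 + ord('r') − ord('a') = 43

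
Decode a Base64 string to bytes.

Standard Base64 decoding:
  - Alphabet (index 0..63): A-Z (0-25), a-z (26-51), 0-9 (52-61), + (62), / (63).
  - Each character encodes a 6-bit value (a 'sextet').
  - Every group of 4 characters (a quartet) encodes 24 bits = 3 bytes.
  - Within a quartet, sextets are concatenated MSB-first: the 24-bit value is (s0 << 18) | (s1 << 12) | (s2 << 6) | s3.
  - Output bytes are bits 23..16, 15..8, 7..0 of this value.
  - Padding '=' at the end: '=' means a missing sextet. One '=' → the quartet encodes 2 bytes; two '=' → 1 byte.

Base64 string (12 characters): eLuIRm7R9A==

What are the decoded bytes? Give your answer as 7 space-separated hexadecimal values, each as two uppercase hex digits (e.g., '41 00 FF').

Answer: 78 BB 88 46 6E D1 F4

Derivation:
After char 0 ('e'=30): chars_in_quartet=1 acc=0x1E bytes_emitted=0
After char 1 ('L'=11): chars_in_quartet=2 acc=0x78B bytes_emitted=0
After char 2 ('u'=46): chars_in_quartet=3 acc=0x1E2EE bytes_emitted=0
After char 3 ('I'=8): chars_in_quartet=4 acc=0x78BB88 -> emit 78 BB 88, reset; bytes_emitted=3
After char 4 ('R'=17): chars_in_quartet=1 acc=0x11 bytes_emitted=3
After char 5 ('m'=38): chars_in_quartet=2 acc=0x466 bytes_emitted=3
After char 6 ('7'=59): chars_in_quartet=3 acc=0x119BB bytes_emitted=3
After char 7 ('R'=17): chars_in_quartet=4 acc=0x466ED1 -> emit 46 6E D1, reset; bytes_emitted=6
After char 8 ('9'=61): chars_in_quartet=1 acc=0x3D bytes_emitted=6
After char 9 ('A'=0): chars_in_quartet=2 acc=0xF40 bytes_emitted=6
Padding '==': partial quartet acc=0xF40 -> emit F4; bytes_emitted=7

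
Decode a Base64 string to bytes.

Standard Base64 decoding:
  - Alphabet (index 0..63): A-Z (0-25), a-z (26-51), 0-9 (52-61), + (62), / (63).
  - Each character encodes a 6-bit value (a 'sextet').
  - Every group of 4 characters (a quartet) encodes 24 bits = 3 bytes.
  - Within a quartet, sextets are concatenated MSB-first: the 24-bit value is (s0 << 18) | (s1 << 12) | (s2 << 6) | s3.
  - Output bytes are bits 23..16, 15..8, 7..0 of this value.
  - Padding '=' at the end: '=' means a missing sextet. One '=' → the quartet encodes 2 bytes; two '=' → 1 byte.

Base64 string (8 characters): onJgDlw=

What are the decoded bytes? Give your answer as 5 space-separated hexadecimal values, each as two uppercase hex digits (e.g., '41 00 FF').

Answer: A2 72 60 0E 5C

Derivation:
After char 0 ('o'=40): chars_in_quartet=1 acc=0x28 bytes_emitted=0
After char 1 ('n'=39): chars_in_quartet=2 acc=0xA27 bytes_emitted=0
After char 2 ('J'=9): chars_in_quartet=3 acc=0x289C9 bytes_emitted=0
After char 3 ('g'=32): chars_in_quartet=4 acc=0xA27260 -> emit A2 72 60, reset; bytes_emitted=3
After char 4 ('D'=3): chars_in_quartet=1 acc=0x3 bytes_emitted=3
After char 5 ('l'=37): chars_in_quartet=2 acc=0xE5 bytes_emitted=3
After char 6 ('w'=48): chars_in_quartet=3 acc=0x3970 bytes_emitted=3
Padding '=': partial quartet acc=0x3970 -> emit 0E 5C; bytes_emitted=5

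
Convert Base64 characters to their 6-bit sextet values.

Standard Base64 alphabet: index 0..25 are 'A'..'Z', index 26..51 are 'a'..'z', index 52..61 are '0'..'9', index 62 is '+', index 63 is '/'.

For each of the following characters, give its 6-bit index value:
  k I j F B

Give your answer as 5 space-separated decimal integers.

Answer: 36 8 35 5 1

Derivation:
'k': a..z range, 26 + ord('k') − ord('a') = 36
'I': A..Z range, ord('I') − ord('A') = 8
'j': a..z range, 26 + ord('j') − ord('a') = 35
'F': A..Z range, ord('F') − ord('A') = 5
'B': A..Z range, ord('B') − ord('A') = 1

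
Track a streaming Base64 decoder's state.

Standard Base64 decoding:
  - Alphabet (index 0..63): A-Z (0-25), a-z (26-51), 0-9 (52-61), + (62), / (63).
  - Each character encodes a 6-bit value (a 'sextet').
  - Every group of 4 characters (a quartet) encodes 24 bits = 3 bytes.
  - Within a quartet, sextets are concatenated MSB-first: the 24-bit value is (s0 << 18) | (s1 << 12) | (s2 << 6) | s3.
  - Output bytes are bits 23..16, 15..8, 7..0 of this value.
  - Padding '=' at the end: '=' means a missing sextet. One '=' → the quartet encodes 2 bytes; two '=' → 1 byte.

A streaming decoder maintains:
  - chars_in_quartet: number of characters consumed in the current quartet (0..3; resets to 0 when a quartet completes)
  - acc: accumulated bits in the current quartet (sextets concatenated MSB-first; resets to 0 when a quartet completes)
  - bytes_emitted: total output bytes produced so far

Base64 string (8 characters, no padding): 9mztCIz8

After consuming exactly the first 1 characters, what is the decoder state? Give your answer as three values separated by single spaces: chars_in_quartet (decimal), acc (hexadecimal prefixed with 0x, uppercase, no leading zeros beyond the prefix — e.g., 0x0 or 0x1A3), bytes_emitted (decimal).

Answer: 1 0x3D 0

Derivation:
After char 0 ('9'=61): chars_in_quartet=1 acc=0x3D bytes_emitted=0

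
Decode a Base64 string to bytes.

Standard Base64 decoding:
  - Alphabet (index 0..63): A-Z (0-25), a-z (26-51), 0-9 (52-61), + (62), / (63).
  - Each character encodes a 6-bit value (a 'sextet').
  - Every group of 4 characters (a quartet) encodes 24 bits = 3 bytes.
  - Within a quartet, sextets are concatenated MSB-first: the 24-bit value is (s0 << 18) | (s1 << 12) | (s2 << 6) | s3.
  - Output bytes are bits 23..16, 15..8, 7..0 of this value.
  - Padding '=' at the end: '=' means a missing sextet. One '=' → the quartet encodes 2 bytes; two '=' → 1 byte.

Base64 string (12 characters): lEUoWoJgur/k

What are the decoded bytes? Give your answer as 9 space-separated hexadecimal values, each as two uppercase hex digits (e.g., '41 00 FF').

After char 0 ('l'=37): chars_in_quartet=1 acc=0x25 bytes_emitted=0
After char 1 ('E'=4): chars_in_quartet=2 acc=0x944 bytes_emitted=0
After char 2 ('U'=20): chars_in_quartet=3 acc=0x25114 bytes_emitted=0
After char 3 ('o'=40): chars_in_quartet=4 acc=0x944528 -> emit 94 45 28, reset; bytes_emitted=3
After char 4 ('W'=22): chars_in_quartet=1 acc=0x16 bytes_emitted=3
After char 5 ('o'=40): chars_in_quartet=2 acc=0x5A8 bytes_emitted=3
After char 6 ('J'=9): chars_in_quartet=3 acc=0x16A09 bytes_emitted=3
After char 7 ('g'=32): chars_in_quartet=4 acc=0x5A8260 -> emit 5A 82 60, reset; bytes_emitted=6
After char 8 ('u'=46): chars_in_quartet=1 acc=0x2E bytes_emitted=6
After char 9 ('r'=43): chars_in_quartet=2 acc=0xBAB bytes_emitted=6
After char 10 ('/'=63): chars_in_quartet=3 acc=0x2EAFF bytes_emitted=6
After char 11 ('k'=36): chars_in_quartet=4 acc=0xBABFE4 -> emit BA BF E4, reset; bytes_emitted=9

Answer: 94 45 28 5A 82 60 BA BF E4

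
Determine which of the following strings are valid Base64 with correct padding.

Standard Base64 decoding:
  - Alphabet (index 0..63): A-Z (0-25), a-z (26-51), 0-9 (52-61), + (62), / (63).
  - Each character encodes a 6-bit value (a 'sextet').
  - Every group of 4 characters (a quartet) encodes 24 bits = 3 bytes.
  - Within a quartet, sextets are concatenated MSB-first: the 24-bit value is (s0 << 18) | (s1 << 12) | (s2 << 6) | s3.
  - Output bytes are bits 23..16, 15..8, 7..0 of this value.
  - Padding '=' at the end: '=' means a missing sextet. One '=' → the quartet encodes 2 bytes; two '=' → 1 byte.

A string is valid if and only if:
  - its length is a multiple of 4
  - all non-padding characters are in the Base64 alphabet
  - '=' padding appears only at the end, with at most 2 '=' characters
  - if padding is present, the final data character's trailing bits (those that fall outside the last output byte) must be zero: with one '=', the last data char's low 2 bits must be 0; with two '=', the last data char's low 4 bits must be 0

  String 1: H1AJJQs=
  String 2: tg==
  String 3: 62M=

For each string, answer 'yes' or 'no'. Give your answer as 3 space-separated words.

Answer: yes yes yes

Derivation:
String 1: 'H1AJJQs=' → valid
String 2: 'tg==' → valid
String 3: '62M=' → valid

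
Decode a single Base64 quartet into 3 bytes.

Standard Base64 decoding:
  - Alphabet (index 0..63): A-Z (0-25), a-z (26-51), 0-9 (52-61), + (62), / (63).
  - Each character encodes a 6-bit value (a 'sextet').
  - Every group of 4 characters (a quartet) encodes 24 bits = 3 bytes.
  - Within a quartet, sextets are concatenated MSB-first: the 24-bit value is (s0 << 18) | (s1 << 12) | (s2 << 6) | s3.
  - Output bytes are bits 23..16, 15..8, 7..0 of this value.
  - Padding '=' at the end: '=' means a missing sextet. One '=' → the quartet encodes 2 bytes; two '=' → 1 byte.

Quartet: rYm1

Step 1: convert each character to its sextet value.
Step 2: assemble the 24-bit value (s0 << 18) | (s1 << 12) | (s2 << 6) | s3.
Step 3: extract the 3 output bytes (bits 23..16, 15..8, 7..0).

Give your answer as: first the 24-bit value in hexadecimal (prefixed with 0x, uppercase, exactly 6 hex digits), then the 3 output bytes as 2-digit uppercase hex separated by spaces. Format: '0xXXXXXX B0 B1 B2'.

Answer: 0xAD89B5 AD 89 B5

Derivation:
Sextets: r=43, Y=24, m=38, 1=53
24-bit: (43<<18) | (24<<12) | (38<<6) | 53
      = 0xAC0000 | 0x018000 | 0x000980 | 0x000035
      = 0xAD89B5
Bytes: (v>>16)&0xFF=AD, (v>>8)&0xFF=89, v&0xFF=B5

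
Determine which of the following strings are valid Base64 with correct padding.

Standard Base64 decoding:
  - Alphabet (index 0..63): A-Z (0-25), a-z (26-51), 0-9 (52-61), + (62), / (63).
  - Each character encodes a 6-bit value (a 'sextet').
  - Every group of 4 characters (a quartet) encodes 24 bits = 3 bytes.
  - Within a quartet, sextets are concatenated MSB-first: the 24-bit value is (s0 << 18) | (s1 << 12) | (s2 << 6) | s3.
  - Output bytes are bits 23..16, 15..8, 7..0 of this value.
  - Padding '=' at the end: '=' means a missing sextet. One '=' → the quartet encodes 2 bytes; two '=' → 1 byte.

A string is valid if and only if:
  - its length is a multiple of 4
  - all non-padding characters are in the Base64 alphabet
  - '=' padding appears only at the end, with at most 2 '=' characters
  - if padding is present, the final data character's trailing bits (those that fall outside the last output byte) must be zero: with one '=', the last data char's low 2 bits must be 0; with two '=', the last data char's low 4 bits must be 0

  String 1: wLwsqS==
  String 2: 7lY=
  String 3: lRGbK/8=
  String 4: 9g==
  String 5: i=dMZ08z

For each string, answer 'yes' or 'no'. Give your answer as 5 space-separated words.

Answer: no yes yes yes no

Derivation:
String 1: 'wLwsqS==' → invalid (bad trailing bits)
String 2: '7lY=' → valid
String 3: 'lRGbK/8=' → valid
String 4: '9g==' → valid
String 5: 'i=dMZ08z' → invalid (bad char(s): ['=']; '=' in middle)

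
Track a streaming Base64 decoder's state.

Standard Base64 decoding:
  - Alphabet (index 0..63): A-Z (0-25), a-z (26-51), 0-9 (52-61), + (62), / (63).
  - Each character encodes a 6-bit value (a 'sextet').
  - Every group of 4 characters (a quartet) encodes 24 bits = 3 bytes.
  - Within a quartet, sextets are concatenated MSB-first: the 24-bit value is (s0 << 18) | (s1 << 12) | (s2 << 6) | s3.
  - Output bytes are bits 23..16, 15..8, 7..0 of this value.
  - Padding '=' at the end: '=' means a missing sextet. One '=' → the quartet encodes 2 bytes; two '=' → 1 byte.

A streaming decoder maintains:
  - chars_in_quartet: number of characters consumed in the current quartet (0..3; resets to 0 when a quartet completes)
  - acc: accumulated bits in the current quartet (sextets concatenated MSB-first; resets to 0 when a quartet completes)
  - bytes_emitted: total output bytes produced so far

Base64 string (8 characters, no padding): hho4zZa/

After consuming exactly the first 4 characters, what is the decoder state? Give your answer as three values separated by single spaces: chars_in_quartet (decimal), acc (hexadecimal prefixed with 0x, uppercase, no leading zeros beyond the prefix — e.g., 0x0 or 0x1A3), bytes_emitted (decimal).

Answer: 0 0x0 3

Derivation:
After char 0 ('h'=33): chars_in_quartet=1 acc=0x21 bytes_emitted=0
After char 1 ('h'=33): chars_in_quartet=2 acc=0x861 bytes_emitted=0
After char 2 ('o'=40): chars_in_quartet=3 acc=0x21868 bytes_emitted=0
After char 3 ('4'=56): chars_in_quartet=4 acc=0x861A38 -> emit 86 1A 38, reset; bytes_emitted=3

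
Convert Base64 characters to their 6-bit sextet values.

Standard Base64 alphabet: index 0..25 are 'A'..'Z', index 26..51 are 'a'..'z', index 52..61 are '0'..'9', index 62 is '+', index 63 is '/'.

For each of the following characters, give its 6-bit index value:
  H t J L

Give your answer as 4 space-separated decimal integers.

'H': A..Z range, ord('H') − ord('A') = 7
't': a..z range, 26 + ord('t') − ord('a') = 45
'J': A..Z range, ord('J') − ord('A') = 9
'L': A..Z range, ord('L') − ord('A') = 11

Answer: 7 45 9 11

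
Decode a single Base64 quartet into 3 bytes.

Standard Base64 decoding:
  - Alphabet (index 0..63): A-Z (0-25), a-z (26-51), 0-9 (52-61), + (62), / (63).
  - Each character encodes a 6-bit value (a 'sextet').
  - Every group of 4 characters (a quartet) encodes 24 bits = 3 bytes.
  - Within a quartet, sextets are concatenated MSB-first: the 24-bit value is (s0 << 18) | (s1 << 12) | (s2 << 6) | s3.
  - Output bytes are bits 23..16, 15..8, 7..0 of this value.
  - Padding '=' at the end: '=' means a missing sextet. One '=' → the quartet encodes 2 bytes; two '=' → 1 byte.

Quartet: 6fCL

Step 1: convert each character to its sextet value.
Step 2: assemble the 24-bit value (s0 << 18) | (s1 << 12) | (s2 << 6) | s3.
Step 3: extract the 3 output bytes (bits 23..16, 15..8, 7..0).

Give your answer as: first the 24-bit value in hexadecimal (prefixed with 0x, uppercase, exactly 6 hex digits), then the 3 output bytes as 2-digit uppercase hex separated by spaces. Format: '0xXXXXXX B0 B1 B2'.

Answer: 0xE9F08B E9 F0 8B

Derivation:
Sextets: 6=58, f=31, C=2, L=11
24-bit: (58<<18) | (31<<12) | (2<<6) | 11
      = 0xE80000 | 0x01F000 | 0x000080 | 0x00000B
      = 0xE9F08B
Bytes: (v>>16)&0xFF=E9, (v>>8)&0xFF=F0, v&0xFF=8B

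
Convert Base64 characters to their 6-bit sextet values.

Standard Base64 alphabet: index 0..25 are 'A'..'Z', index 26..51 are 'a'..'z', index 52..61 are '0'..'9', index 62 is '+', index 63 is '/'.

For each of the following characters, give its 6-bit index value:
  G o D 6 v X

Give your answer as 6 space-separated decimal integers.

Answer: 6 40 3 58 47 23

Derivation:
'G': A..Z range, ord('G') − ord('A') = 6
'o': a..z range, 26 + ord('o') − ord('a') = 40
'D': A..Z range, ord('D') − ord('A') = 3
'6': 0..9 range, 52 + ord('6') − ord('0') = 58
'v': a..z range, 26 + ord('v') − ord('a') = 47
'X': A..Z range, ord('X') − ord('A') = 23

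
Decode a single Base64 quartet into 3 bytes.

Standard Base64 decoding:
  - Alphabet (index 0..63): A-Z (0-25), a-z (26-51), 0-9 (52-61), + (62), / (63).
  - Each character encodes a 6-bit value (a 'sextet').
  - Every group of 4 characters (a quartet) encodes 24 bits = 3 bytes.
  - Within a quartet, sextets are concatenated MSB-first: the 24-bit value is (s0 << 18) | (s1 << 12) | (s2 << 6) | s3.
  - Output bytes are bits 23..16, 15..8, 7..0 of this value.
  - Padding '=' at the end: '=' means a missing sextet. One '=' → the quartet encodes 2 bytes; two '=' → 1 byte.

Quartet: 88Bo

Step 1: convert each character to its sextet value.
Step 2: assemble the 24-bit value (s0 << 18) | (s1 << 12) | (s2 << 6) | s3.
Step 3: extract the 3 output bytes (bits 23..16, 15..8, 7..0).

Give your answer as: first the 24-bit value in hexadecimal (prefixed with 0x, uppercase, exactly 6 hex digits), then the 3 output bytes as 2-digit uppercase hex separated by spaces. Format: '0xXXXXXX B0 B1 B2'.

Answer: 0xF3C068 F3 C0 68

Derivation:
Sextets: 8=60, 8=60, B=1, o=40
24-bit: (60<<18) | (60<<12) | (1<<6) | 40
      = 0xF00000 | 0x03C000 | 0x000040 | 0x000028
      = 0xF3C068
Bytes: (v>>16)&0xFF=F3, (v>>8)&0xFF=C0, v&0xFF=68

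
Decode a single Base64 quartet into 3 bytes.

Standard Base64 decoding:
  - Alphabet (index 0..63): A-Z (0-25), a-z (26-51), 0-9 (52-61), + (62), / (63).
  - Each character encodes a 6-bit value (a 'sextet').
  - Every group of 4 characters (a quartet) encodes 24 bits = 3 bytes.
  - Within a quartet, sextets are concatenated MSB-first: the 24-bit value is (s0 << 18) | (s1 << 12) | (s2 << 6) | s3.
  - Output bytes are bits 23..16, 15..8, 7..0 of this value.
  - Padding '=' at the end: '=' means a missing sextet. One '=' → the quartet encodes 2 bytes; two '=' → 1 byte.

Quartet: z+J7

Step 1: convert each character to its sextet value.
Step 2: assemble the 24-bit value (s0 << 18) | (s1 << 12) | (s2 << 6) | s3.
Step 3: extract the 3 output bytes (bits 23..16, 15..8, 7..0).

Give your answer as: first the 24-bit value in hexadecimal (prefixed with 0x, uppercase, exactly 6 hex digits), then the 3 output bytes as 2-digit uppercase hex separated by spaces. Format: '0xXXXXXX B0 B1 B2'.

Answer: 0xCFE27B CF E2 7B

Derivation:
Sextets: z=51, +=62, J=9, 7=59
24-bit: (51<<18) | (62<<12) | (9<<6) | 59
      = 0xCC0000 | 0x03E000 | 0x000240 | 0x00003B
      = 0xCFE27B
Bytes: (v>>16)&0xFF=CF, (v>>8)&0xFF=E2, v&0xFF=7B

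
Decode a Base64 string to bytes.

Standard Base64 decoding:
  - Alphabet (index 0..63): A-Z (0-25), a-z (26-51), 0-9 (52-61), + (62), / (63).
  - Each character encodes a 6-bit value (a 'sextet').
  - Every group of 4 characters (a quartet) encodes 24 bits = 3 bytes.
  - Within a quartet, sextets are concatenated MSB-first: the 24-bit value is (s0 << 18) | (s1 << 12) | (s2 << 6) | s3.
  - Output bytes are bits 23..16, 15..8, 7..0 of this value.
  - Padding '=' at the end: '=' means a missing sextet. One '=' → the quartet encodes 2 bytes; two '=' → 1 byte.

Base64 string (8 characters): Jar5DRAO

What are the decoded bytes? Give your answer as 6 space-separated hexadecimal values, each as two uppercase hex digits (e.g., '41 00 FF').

After char 0 ('J'=9): chars_in_quartet=1 acc=0x9 bytes_emitted=0
After char 1 ('a'=26): chars_in_quartet=2 acc=0x25A bytes_emitted=0
After char 2 ('r'=43): chars_in_quartet=3 acc=0x96AB bytes_emitted=0
After char 3 ('5'=57): chars_in_quartet=4 acc=0x25AAF9 -> emit 25 AA F9, reset; bytes_emitted=3
After char 4 ('D'=3): chars_in_quartet=1 acc=0x3 bytes_emitted=3
After char 5 ('R'=17): chars_in_quartet=2 acc=0xD1 bytes_emitted=3
After char 6 ('A'=0): chars_in_quartet=3 acc=0x3440 bytes_emitted=3
After char 7 ('O'=14): chars_in_quartet=4 acc=0xD100E -> emit 0D 10 0E, reset; bytes_emitted=6

Answer: 25 AA F9 0D 10 0E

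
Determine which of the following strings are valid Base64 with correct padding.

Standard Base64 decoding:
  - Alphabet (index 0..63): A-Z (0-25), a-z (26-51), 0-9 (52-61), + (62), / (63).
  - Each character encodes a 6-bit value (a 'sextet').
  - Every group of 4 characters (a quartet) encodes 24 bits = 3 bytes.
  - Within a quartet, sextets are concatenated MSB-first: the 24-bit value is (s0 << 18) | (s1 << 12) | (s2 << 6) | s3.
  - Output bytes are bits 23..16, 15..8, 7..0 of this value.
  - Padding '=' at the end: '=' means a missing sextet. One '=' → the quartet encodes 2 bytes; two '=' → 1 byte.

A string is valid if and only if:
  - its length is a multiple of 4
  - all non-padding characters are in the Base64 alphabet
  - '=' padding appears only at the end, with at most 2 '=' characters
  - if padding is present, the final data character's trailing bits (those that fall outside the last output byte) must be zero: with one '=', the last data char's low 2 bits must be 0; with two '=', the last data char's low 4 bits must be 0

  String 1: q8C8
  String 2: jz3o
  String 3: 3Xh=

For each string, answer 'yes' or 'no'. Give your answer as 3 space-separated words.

Answer: yes yes no

Derivation:
String 1: 'q8C8' → valid
String 2: 'jz3o' → valid
String 3: '3Xh=' → invalid (bad trailing bits)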